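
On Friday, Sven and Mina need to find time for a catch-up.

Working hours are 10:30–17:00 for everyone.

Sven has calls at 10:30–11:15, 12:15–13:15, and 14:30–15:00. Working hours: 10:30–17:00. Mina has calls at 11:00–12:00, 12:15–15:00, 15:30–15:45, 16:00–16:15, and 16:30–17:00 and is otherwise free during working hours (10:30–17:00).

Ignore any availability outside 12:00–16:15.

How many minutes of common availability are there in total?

Sven free within 10:30–17:00: 11:15–12:15, 13:15–14:30, 15:00–17:00.
Mina free within 10:30–17:00: 10:30–11:00, 12:00–12:15, 15:00–15:30, 15:45–16:00, 16:15–16:30.
Sven ∩ Mina: 12:00–12:15, 15:00–15:30, 15:45–16:00, 16:15–16:30.
Restricted to 12:00–16:15: 12:00–12:15, 15:00–15:30, 15:45–16:00.
Total common minutes: 15 + 30 + 15 = 60.

60 minutes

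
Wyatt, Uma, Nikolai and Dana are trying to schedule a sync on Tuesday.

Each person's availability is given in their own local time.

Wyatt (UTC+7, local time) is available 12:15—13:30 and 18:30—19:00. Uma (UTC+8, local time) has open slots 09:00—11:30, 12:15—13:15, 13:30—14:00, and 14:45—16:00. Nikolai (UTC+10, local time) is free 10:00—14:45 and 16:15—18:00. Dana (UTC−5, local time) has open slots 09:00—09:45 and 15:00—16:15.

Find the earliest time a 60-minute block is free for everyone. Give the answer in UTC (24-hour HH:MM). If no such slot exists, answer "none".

none

Wyatt → UTC: 05:15–06:30, 11:30–12:00.
Uma → UTC: 01:00–03:30, 04:15–05:15, 05:30–06:00, 06:45–08:00.
Nikolai → UTC: 00:00–04:45, 06:15–08:00.
Dana → UTC: 14:00–14:45, 20:00–21:15.
Wyatt ∩ Uma: 05:30–06:00.
Wyatt ∩ Uma ∩ Nikolai: (none).
Wyatt ∩ Uma ∩ Nikolai ∩ Dana: (none).
Windows ≥ 60 min: (none).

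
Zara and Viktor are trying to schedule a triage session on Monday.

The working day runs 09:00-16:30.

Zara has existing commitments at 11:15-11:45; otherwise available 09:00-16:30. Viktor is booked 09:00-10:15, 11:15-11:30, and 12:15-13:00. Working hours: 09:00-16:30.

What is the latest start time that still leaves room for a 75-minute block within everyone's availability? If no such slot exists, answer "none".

Zara free within 09:00–16:30: 09:00–11:15, 11:45–16:30.
Viktor free within 09:00–16:30: 10:15–11:15, 11:30–12:15, 13:00–16:30.
Zara ∩ Viktor: 10:15–11:15, 11:45–12:15, 13:00–16:30.
Windows ≥ 75 min: 13:00–16:30.
Latest start in the last window 13:00–16:30 is 16:30 − 75 min = 15:15.

15:15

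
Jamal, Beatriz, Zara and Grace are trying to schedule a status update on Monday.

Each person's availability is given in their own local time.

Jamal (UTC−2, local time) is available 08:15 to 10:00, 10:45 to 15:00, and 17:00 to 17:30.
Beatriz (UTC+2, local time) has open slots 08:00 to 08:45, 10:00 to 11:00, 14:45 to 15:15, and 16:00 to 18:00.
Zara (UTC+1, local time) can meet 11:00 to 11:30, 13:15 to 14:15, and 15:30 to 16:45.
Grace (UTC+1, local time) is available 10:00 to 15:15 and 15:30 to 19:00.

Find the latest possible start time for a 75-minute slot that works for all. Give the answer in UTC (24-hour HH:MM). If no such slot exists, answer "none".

14:30

Jamal → UTC: 10:15–12:00, 12:45–17:00, 19:00–19:30.
Beatriz → UTC: 06:00–06:45, 08:00–09:00, 12:45–13:15, 14:00–16:00.
Zara → UTC: 10:00–10:30, 12:15–13:15, 14:30–15:45.
Grace → UTC: 09:00–14:15, 14:30–18:00.
Jamal ∩ Beatriz: 12:45–13:15, 14:00–16:00.
Jamal ∩ Beatriz ∩ Zara: 12:45–13:15, 14:30–15:45.
Jamal ∩ Beatriz ∩ Zara ∩ Grace: 12:45–13:15, 14:30–15:45.
Windows ≥ 75 min: 14:30–15:45.
Latest start in the last window 14:30–15:45 is 15:45 − 75 min = 14:30.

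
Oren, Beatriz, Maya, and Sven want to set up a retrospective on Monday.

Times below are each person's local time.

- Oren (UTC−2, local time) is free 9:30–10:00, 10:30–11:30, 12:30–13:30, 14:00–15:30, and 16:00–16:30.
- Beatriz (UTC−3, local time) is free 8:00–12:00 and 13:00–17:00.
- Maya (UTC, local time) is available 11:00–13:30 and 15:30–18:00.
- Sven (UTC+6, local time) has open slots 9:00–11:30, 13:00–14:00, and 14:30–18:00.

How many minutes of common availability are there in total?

30 minutes

Oren → UTC: 11:30–12:00, 12:30–13:30, 14:30–15:30, 16:00–17:30, 18:00–18:30.
Beatriz → UTC: 11:00–15:00, 16:00–20:00.
Maya → UTC: 11:00–13:30, 15:30–18:00.
Sven → UTC: 03:00–05:30, 07:00–08:00, 08:30–12:00.
Oren ∩ Beatriz: 11:30–12:00, 12:30–13:30, 14:30–15:00, 16:00–17:30, 18:00–18:30.
Oren ∩ Beatriz ∩ Maya: 11:30–12:00, 12:30–13:30, 16:00–17:30.
Oren ∩ Beatriz ∩ Maya ∩ Sven: 11:30–12:00.
Total common minutes: 30.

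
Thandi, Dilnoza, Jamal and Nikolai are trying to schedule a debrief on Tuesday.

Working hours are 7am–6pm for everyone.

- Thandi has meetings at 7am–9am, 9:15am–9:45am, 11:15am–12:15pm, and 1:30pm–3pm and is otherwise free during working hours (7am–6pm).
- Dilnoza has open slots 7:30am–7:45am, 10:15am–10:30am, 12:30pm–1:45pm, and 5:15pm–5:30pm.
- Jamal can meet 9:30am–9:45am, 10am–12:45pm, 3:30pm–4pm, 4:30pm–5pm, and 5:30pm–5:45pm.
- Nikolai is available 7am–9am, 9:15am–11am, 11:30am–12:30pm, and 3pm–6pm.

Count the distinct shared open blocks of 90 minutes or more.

Thandi free within 07:00–18:00: 09:00–09:15, 09:45–11:15, 12:15–13:30, 15:00–18:00.
Thandi ∩ Dilnoza: 10:15–10:30, 12:30–13:30, 17:15–17:30.
Thandi ∩ Dilnoza ∩ Jamal: 10:15–10:30, 12:30–12:45.
Thandi ∩ Dilnoza ∩ Jamal ∩ Nikolai: 10:15–10:30.
Windows ≥ 90 min: (none).
That's 0 windows.

0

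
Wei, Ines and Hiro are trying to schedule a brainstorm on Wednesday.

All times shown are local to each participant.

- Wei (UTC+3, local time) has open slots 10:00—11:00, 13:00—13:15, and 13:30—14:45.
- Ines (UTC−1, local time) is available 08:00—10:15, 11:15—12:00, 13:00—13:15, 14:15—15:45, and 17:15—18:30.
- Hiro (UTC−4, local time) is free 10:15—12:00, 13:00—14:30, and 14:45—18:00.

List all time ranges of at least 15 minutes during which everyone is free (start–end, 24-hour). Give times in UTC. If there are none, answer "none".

Wei → UTC: 07:00–08:00, 10:00–10:15, 10:30–11:45.
Ines → UTC: 09:00–11:15, 12:15–13:00, 14:00–14:15, 15:15–16:45, 18:15–19:30.
Hiro → UTC: 14:15–16:00, 17:00–18:30, 18:45–22:00.
Wei ∩ Ines: 10:00–10:15, 10:30–11:15.
Wei ∩ Ines ∩ Hiro: (none).
Windows ≥ 15 min: (none).

none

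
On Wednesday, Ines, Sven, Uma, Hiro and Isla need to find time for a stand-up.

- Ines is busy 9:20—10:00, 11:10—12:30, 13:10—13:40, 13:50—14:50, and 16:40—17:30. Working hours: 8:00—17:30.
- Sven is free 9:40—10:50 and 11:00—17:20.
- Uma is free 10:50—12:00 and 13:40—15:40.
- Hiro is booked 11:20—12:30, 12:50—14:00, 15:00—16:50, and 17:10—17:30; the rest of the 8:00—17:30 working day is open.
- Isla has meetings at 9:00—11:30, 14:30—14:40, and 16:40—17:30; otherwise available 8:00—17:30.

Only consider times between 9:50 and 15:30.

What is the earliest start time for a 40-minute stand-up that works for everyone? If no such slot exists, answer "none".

none

Ines free within 08:00–17:30: 08:00–09:20, 10:00–11:10, 12:30–13:10, 13:40–13:50, 14:50–16:40.
Hiro free within 08:00–17:30: 08:00–11:20, 12:30–12:50, 14:00–15:00, 16:50–17:10.
Isla free within 08:00–17:30: 08:00–09:00, 11:30–14:30, 14:40–16:40.
Ines ∩ Sven: 10:00–10:50, 11:00–11:10, 12:30–13:10, 13:40–13:50, 14:50–16:40.
Ines ∩ Sven ∩ Uma: 11:00–11:10, 13:40–13:50, 14:50–15:40.
Ines ∩ Sven ∩ Uma ∩ Hiro: 11:00–11:10, 14:50–15:00.
Ines ∩ Sven ∩ Uma ∩ Hiro ∩ Isla: 14:50–15:00.
Restricted to 09:50–15:30: 14:50–15:00.
Windows ≥ 40 min: (none).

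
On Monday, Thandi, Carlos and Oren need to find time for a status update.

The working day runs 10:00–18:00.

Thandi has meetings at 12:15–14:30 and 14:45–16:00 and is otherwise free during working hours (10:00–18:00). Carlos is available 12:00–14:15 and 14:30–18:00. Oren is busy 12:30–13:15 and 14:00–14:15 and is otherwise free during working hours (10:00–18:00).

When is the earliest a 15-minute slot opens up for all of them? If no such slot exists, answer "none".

Thandi free within 10:00–18:00: 10:00–12:15, 14:30–14:45, 16:00–18:00.
Oren free within 10:00–18:00: 10:00–12:30, 13:15–14:00, 14:15–18:00.
Thandi ∩ Carlos: 12:00–12:15, 14:30–14:45, 16:00–18:00.
Thandi ∩ Carlos ∩ Oren: 12:00–12:15, 14:30–14:45, 16:00–18:00.
Windows ≥ 15 min: 12:00–12:15, 14:30–14:45, 16:00–18:00.
Earliest such window starts at 12:00.

12:00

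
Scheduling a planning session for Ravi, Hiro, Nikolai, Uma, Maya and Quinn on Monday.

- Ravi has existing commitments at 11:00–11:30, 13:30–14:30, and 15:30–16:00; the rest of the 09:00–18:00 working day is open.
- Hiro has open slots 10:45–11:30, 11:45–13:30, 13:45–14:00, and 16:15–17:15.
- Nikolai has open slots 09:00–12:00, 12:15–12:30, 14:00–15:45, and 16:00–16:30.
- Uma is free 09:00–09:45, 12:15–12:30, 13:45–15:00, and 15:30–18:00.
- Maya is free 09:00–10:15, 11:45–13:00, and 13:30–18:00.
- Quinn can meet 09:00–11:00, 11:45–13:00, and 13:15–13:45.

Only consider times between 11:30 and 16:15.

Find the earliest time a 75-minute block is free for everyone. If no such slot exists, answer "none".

Ravi free within 09:00–18:00: 09:00–11:00, 11:30–13:30, 14:30–15:30, 16:00–18:00.
Ravi ∩ Hiro: 10:45–11:00, 11:45–13:30, 16:15–17:15.
Ravi ∩ Hiro ∩ Nikolai: 10:45–11:00, 11:45–12:00, 12:15–12:30, 16:15–16:30.
Ravi ∩ Hiro ∩ Nikolai ∩ Uma: 12:15–12:30, 16:15–16:30.
Ravi ∩ Hiro ∩ Nikolai ∩ Uma ∩ Maya: 12:15–12:30, 16:15–16:30.
Ravi ∩ Hiro ∩ Nikolai ∩ Uma ∩ Maya ∩ Quinn: 12:15–12:30.
Restricted to 11:30–16:15: 12:15–12:30.
Windows ≥ 75 min: (none).

none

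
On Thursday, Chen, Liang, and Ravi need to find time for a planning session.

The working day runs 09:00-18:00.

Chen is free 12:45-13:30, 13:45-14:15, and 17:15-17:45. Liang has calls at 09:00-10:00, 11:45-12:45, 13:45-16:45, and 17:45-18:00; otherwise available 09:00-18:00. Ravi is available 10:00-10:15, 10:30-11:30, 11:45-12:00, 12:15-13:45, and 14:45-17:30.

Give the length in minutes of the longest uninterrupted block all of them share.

Liang free within 09:00–18:00: 10:00–11:45, 12:45–13:45, 16:45–17:45.
Chen ∩ Liang: 12:45–13:30, 17:15–17:45.
Chen ∩ Liang ∩ Ravi: 12:45–13:30, 17:15–17:30.
Common window lengths: 45, 15 min; longest is 45.

45 minutes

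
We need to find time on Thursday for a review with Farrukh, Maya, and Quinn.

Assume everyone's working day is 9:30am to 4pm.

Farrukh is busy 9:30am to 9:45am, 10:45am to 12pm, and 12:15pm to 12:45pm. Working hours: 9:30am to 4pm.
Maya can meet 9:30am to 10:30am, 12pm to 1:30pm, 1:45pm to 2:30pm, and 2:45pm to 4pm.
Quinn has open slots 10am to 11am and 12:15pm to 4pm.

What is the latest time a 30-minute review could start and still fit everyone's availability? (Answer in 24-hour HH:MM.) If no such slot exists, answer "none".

15:30

Farrukh free within 09:30–16:00: 09:45–10:45, 12:00–12:15, 12:45–16:00.
Farrukh ∩ Maya: 09:45–10:30, 12:00–12:15, 12:45–13:30, 13:45–14:30, 14:45–16:00.
Farrukh ∩ Maya ∩ Quinn: 10:00–10:30, 12:45–13:30, 13:45–14:30, 14:45–16:00.
Windows ≥ 30 min: 10:00–10:30, 12:45–13:30, 13:45–14:30, 14:45–16:00.
Latest start in the last window 14:45–16:00 is 16:00 − 30 min = 15:30.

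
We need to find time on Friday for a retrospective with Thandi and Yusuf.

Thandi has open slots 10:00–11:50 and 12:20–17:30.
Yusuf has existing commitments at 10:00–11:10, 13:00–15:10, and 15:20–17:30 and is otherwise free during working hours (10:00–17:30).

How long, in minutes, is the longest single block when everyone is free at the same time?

40 minutes

Yusuf free within 10:00–17:30: 11:10–13:00, 15:10–15:20.
Thandi ∩ Yusuf: 11:10–11:50, 12:20–13:00, 15:10–15:20.
Common window lengths: 40, 40, 10 min; longest is 40.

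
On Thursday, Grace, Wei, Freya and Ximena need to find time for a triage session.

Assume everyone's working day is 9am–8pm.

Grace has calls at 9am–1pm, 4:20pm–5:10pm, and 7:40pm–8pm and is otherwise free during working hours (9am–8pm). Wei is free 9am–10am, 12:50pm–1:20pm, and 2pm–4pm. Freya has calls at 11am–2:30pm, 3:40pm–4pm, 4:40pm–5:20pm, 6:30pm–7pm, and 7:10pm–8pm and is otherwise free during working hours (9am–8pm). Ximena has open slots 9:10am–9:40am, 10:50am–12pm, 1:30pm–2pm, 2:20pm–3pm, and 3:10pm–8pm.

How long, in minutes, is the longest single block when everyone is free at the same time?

30 minutes

Grace free within 09:00–20:00: 13:00–16:20, 17:10–19:40.
Freya free within 09:00–20:00: 09:00–11:00, 14:30–15:40, 16:00–16:40, 17:20–18:30, 19:00–19:10.
Grace ∩ Wei: 13:00–13:20, 14:00–16:00.
Grace ∩ Wei ∩ Freya: 14:30–15:40.
Grace ∩ Wei ∩ Freya ∩ Ximena: 14:30–15:00, 15:10–15:40.
Common window lengths: 30, 30 min; longest is 30.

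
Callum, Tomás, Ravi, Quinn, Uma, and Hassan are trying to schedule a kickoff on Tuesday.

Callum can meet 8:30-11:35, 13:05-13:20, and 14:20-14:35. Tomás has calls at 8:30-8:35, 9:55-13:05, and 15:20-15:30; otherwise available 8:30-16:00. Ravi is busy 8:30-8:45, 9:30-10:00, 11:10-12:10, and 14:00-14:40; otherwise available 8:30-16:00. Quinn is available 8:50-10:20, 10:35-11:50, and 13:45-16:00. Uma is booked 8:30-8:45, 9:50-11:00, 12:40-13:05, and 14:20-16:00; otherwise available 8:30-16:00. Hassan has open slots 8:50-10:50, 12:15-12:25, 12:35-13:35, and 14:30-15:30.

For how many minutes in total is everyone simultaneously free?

Tomás free within 08:30–16:00: 08:35–09:55, 13:05–15:20, 15:30–16:00.
Ravi free within 08:30–16:00: 08:45–09:30, 10:00–11:10, 12:10–14:00, 14:40–16:00.
Uma free within 08:30–16:00: 08:45–09:50, 11:00–12:40, 13:05–14:20.
Callum ∩ Tomás: 08:35–09:55, 13:05–13:20, 14:20–14:35.
Callum ∩ Tomás ∩ Ravi: 08:45–09:30, 13:05–13:20.
Callum ∩ Tomás ∩ Ravi ∩ Quinn: 08:50–09:30.
Callum ∩ Tomás ∩ Ravi ∩ Quinn ∩ Uma: 08:50–09:30.
Callum ∩ Tomás ∩ Ravi ∩ Quinn ∩ Uma ∩ Hassan: 08:50–09:30.
Total common minutes: 40.

40 minutes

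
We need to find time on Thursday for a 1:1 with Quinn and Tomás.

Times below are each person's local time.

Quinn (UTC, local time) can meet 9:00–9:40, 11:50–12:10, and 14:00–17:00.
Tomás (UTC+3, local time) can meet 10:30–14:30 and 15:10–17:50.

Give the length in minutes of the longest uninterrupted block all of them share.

50 minutes

Quinn → UTC: 09:00–09:40, 11:50–12:10, 14:00–17:00.
Tomás → UTC: 07:30–11:30, 12:10–14:50.
Quinn ∩ Tomás: 09:00–09:40, 14:00–14:50.
Common window lengths: 40, 50 min; longest is 50.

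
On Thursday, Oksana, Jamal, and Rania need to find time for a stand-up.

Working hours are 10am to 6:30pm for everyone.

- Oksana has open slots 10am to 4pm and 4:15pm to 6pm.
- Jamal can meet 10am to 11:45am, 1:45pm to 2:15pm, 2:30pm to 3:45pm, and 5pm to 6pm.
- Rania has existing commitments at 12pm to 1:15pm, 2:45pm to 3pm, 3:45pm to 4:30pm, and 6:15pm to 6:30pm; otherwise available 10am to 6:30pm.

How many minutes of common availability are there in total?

255 minutes

Rania free within 10:00–18:30: 10:00–12:00, 13:15–14:45, 15:00–15:45, 16:30–18:15.
Oksana ∩ Jamal: 10:00–11:45, 13:45–14:15, 14:30–15:45, 17:00–18:00.
Oksana ∩ Jamal ∩ Rania: 10:00–11:45, 13:45–14:15, 14:30–14:45, 15:00–15:45, 17:00–18:00.
Total common minutes: 105 + 30 + 15 + 45 + 60 = 255.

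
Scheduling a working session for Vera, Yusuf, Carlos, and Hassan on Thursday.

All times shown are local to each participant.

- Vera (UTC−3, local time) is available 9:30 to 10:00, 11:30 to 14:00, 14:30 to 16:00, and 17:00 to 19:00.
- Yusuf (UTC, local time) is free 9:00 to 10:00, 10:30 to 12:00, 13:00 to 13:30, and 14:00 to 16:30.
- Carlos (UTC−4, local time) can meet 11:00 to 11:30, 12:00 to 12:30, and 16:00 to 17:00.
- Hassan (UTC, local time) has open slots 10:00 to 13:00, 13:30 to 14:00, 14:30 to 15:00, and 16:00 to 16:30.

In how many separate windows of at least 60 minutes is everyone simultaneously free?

Vera → UTC: 12:30–13:00, 14:30–17:00, 17:30–19:00, 20:00–22:00.
Yusuf → UTC: 09:00–10:00, 10:30–12:00, 13:00–13:30, 14:00–16:30.
Carlos → UTC: 15:00–15:30, 16:00–16:30, 20:00–21:00.
Hassan → UTC: 10:00–13:00, 13:30–14:00, 14:30–15:00, 16:00–16:30.
Vera ∩ Yusuf: 14:30–16:30.
Vera ∩ Yusuf ∩ Carlos: 15:00–15:30, 16:00–16:30.
Vera ∩ Yusuf ∩ Carlos ∩ Hassan: 16:00–16:30.
Windows ≥ 60 min: (none).
That's 0 windows.

0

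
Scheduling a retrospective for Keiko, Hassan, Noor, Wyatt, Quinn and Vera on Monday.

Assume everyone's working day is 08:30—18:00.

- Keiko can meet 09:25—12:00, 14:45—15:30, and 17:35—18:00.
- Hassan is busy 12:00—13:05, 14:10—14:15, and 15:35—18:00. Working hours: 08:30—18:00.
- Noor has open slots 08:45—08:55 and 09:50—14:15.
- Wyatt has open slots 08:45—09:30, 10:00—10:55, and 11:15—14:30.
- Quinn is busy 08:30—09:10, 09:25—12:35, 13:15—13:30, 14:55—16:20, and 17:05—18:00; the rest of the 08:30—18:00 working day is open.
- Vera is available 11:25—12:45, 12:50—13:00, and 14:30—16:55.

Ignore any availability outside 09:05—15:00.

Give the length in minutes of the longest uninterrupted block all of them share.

0 minutes

Hassan free within 08:30–18:00: 08:30–12:00, 13:05–14:10, 14:15–15:35.
Quinn free within 08:30–18:00: 09:10–09:25, 12:35–13:15, 13:30–14:55, 16:20–17:05.
Keiko ∩ Hassan: 09:25–12:00, 14:45–15:30.
Keiko ∩ Hassan ∩ Noor: 09:50–12:00.
Keiko ∩ Hassan ∩ Noor ∩ Wyatt: 10:00–10:55, 11:15–12:00.
Keiko ∩ Hassan ∩ Noor ∩ Wyatt ∩ Quinn: (none).
Keiko ∩ Hassan ∩ Noor ∩ Wyatt ∩ Quinn ∩ Vera: (none).
Restricted to 09:05–15:00: (none).
No common window.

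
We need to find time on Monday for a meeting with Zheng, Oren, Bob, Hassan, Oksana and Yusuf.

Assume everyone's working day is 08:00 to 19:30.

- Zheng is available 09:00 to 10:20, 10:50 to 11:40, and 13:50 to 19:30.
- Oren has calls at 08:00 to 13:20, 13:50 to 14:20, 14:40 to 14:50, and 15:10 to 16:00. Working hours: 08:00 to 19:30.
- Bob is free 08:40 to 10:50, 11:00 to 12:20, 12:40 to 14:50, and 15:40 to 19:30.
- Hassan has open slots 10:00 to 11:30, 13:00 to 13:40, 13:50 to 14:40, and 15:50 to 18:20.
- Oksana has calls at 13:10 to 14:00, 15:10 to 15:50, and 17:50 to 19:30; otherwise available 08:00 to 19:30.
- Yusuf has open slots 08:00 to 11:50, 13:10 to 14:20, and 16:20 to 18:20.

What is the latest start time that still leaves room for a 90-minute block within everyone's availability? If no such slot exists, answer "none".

16:20

Oren free within 08:00–19:30: 13:20–13:50, 14:20–14:40, 14:50–15:10, 16:00–19:30.
Oksana free within 08:00–19:30: 08:00–13:10, 14:00–15:10, 15:50–17:50.
Zheng ∩ Oren: 14:20–14:40, 14:50–15:10, 16:00–19:30.
Zheng ∩ Oren ∩ Bob: 14:20–14:40, 16:00–19:30.
Zheng ∩ Oren ∩ Bob ∩ Hassan: 14:20–14:40, 16:00–18:20.
Zheng ∩ Oren ∩ Bob ∩ Hassan ∩ Oksana: 14:20–14:40, 16:00–17:50.
Zheng ∩ Oren ∩ Bob ∩ Hassan ∩ Oksana ∩ Yusuf: 16:20–17:50.
Windows ≥ 90 min: 16:20–17:50.
Latest start in the last window 16:20–17:50 is 17:50 − 90 min = 16:20.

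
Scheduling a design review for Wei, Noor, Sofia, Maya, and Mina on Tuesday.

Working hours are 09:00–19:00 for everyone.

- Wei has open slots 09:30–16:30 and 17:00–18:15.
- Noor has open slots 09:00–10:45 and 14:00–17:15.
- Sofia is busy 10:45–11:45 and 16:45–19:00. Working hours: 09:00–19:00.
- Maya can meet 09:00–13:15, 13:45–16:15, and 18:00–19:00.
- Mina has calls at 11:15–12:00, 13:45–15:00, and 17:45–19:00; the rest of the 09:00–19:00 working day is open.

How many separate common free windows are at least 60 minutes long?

Sofia free within 09:00–19:00: 09:00–10:45, 11:45–16:45.
Mina free within 09:00–19:00: 09:00–11:15, 12:00–13:45, 15:00–17:45.
Wei ∩ Noor: 09:30–10:45, 14:00–16:30, 17:00–17:15.
Wei ∩ Noor ∩ Sofia: 09:30–10:45, 14:00–16:30.
Wei ∩ Noor ∩ Sofia ∩ Maya: 09:30–10:45, 14:00–16:15.
Wei ∩ Noor ∩ Sofia ∩ Maya ∩ Mina: 09:30–10:45, 15:00–16:15.
Windows ≥ 60 min: 09:30–10:45, 15:00–16:15.
That's 2 windows.

2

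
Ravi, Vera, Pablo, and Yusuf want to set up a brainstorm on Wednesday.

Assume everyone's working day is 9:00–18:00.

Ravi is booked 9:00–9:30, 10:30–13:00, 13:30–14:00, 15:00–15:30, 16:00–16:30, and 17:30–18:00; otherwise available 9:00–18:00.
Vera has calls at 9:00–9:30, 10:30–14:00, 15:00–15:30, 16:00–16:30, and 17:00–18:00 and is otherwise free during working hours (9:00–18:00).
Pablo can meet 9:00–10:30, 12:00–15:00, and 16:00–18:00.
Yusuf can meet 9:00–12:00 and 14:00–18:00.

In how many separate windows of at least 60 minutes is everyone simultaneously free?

2

Ravi free within 09:00–18:00: 09:30–10:30, 13:00–13:30, 14:00–15:00, 15:30–16:00, 16:30–17:30.
Vera free within 09:00–18:00: 09:30–10:30, 14:00–15:00, 15:30–16:00, 16:30–17:00.
Ravi ∩ Vera: 09:30–10:30, 14:00–15:00, 15:30–16:00, 16:30–17:00.
Ravi ∩ Vera ∩ Pablo: 09:30–10:30, 14:00–15:00, 16:30–17:00.
Ravi ∩ Vera ∩ Pablo ∩ Yusuf: 09:30–10:30, 14:00–15:00, 16:30–17:00.
Windows ≥ 60 min: 09:30–10:30, 14:00–15:00.
That's 2 windows.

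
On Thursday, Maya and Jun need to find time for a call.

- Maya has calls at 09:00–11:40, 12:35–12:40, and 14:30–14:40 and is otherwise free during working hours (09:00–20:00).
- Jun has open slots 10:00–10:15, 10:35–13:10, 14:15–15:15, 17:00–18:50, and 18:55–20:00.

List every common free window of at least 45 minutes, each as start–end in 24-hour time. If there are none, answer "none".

11:40–12:35, 17:00–18:50, 18:55–20:00

Maya free within 09:00–20:00: 11:40–12:35, 12:40–14:30, 14:40–20:00.
Maya ∩ Jun: 11:40–12:35, 12:40–13:10, 14:15–14:30, 14:40–15:15, 17:00–18:50, 18:55–20:00.
Windows ≥ 45 min: 11:40–12:35, 17:00–18:50, 18:55–20:00.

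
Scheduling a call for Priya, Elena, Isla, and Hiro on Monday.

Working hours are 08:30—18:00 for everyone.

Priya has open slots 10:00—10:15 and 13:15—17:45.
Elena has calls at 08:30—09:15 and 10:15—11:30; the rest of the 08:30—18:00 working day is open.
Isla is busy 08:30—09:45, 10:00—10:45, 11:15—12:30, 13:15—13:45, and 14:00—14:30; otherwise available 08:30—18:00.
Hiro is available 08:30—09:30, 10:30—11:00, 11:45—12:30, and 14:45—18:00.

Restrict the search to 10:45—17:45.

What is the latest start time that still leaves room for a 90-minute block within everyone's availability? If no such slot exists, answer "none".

16:15

Elena free within 08:30–18:00: 09:15–10:15, 11:30–18:00.
Isla free within 08:30–18:00: 09:45–10:00, 10:45–11:15, 12:30–13:15, 13:45–14:00, 14:30–18:00.
Priya ∩ Elena: 10:00–10:15, 13:15–17:45.
Priya ∩ Elena ∩ Isla: 13:45–14:00, 14:30–17:45.
Priya ∩ Elena ∩ Isla ∩ Hiro: 14:45–17:45.
Restricted to 10:45–17:45: 14:45–17:45.
Windows ≥ 90 min: 14:45–17:45.
Latest start in the last window 14:45–17:45 is 17:45 − 90 min = 16:15.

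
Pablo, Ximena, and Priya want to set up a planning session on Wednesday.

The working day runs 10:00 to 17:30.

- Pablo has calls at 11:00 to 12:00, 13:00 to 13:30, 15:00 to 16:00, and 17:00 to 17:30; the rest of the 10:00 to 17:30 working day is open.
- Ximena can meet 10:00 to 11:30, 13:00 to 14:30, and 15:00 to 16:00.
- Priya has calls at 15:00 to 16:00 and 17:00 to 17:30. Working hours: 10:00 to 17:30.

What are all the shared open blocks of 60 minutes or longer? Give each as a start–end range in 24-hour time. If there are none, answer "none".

10:00–11:00, 13:30–14:30

Pablo free within 10:00–17:30: 10:00–11:00, 12:00–13:00, 13:30–15:00, 16:00–17:00.
Priya free within 10:00–17:30: 10:00–15:00, 16:00–17:00.
Pablo ∩ Ximena: 10:00–11:00, 13:30–14:30.
Pablo ∩ Ximena ∩ Priya: 10:00–11:00, 13:30–14:30.
Windows ≥ 60 min: 10:00–11:00, 13:30–14:30.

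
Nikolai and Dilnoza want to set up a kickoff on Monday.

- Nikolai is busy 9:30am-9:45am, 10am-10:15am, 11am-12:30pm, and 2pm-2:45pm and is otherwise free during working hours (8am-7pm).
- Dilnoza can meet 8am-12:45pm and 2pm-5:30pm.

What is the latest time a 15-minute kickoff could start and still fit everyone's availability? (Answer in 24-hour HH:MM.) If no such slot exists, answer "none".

17:15

Nikolai free within 08:00–19:00: 08:00–09:30, 09:45–10:00, 10:15–11:00, 12:30–14:00, 14:45–19:00.
Nikolai ∩ Dilnoza: 08:00–09:30, 09:45–10:00, 10:15–11:00, 12:30–12:45, 14:45–17:30.
Windows ≥ 15 min: 08:00–09:30, 09:45–10:00, 10:15–11:00, 12:30–12:45, 14:45–17:30.
Latest start in the last window 14:45–17:30 is 17:30 − 15 min = 17:15.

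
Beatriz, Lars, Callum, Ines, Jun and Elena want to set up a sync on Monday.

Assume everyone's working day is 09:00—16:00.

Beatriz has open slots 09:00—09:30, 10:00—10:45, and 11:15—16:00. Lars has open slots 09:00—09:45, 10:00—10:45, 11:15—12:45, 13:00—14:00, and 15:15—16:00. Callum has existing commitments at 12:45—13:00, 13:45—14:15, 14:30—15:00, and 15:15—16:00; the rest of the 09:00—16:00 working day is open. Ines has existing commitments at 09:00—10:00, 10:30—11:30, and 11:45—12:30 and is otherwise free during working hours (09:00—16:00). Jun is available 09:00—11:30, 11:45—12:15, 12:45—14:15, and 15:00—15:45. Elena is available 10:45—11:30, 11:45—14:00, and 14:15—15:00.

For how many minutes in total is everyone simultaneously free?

Callum free within 09:00–16:00: 09:00–12:45, 13:00–13:45, 14:15–14:30, 15:00–15:15.
Ines free within 09:00–16:00: 10:00–10:30, 11:30–11:45, 12:30–16:00.
Beatriz ∩ Lars: 09:00–09:30, 10:00–10:45, 11:15–12:45, 13:00–14:00, 15:15–16:00.
Beatriz ∩ Lars ∩ Callum: 09:00–09:30, 10:00–10:45, 11:15–12:45, 13:00–13:45.
Beatriz ∩ Lars ∩ Callum ∩ Ines: 10:00–10:30, 11:30–11:45, 12:30–12:45, 13:00–13:45.
Beatriz ∩ Lars ∩ Callum ∩ Ines ∩ Jun: 10:00–10:30, 13:00–13:45.
Beatriz ∩ Lars ∩ Callum ∩ Ines ∩ Jun ∩ Elena: 13:00–13:45.
Total common minutes: 45.

45 minutes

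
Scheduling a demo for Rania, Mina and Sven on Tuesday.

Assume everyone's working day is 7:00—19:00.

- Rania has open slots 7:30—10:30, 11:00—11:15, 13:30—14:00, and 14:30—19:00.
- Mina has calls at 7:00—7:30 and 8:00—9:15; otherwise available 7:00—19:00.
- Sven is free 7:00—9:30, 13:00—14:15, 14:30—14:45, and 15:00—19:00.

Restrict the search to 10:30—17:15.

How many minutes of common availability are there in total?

180 minutes

Mina free within 07:00–19:00: 07:30–08:00, 09:15–19:00.
Rania ∩ Mina: 07:30–08:00, 09:15–10:30, 11:00–11:15, 13:30–14:00, 14:30–19:00.
Rania ∩ Mina ∩ Sven: 07:30–08:00, 09:15–09:30, 13:30–14:00, 14:30–14:45, 15:00–19:00.
Restricted to 10:30–17:15: 13:30–14:00, 14:30–14:45, 15:00–17:15.
Total common minutes: 30 + 15 + 135 = 180.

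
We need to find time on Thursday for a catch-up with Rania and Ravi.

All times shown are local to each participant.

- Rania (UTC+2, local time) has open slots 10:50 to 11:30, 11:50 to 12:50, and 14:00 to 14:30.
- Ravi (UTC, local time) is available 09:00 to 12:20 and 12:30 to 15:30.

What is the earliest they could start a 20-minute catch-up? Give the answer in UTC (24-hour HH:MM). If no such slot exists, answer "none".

Rania → UTC: 08:50–09:30, 09:50–10:50, 12:00–12:30.
Ravi → UTC: 09:00–12:20, 12:30–15:30.
Rania ∩ Ravi: 09:00–09:30, 09:50–10:50, 12:00–12:20.
Windows ≥ 20 min: 09:00–09:30, 09:50–10:50, 12:00–12:20.
Earliest such window starts at 09:00.

09:00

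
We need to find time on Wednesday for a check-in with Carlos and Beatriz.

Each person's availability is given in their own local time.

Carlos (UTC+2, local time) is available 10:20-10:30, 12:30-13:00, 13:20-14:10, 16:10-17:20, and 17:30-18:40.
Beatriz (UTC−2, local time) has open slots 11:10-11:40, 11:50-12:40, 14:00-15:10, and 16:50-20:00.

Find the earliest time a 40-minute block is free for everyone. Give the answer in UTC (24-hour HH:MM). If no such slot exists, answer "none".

16:00

Carlos → UTC: 08:20–08:30, 10:30–11:00, 11:20–12:10, 14:10–15:20, 15:30–16:40.
Beatriz → UTC: 13:10–13:40, 13:50–14:40, 16:00–17:10, 18:50–22:00.
Carlos ∩ Beatriz: 14:10–14:40, 16:00–16:40.
Windows ≥ 40 min: 16:00–16:40.
Earliest such window starts at 16:00.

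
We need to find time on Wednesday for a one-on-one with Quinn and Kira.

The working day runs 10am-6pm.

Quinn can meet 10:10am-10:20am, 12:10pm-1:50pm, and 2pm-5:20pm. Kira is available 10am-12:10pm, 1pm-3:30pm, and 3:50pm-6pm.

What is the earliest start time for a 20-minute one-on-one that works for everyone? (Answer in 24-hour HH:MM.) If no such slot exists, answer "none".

Quinn ∩ Kira: 10:10–10:20, 13:00–13:50, 14:00–15:30, 15:50–17:20.
Windows ≥ 20 min: 13:00–13:50, 14:00–15:30, 15:50–17:20.
Earliest such window starts at 13:00.

13:00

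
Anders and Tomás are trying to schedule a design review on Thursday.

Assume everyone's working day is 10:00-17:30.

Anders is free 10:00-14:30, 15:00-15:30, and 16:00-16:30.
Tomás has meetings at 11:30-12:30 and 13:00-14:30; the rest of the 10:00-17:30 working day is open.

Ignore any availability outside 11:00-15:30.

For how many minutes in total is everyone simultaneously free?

90 minutes

Tomás free within 10:00–17:30: 10:00–11:30, 12:30–13:00, 14:30–17:30.
Anders ∩ Tomás: 10:00–11:30, 12:30–13:00, 15:00–15:30, 16:00–16:30.
Restricted to 11:00–15:30: 11:00–11:30, 12:30–13:00, 15:00–15:30.
Total common minutes: 30 + 30 + 30 = 90.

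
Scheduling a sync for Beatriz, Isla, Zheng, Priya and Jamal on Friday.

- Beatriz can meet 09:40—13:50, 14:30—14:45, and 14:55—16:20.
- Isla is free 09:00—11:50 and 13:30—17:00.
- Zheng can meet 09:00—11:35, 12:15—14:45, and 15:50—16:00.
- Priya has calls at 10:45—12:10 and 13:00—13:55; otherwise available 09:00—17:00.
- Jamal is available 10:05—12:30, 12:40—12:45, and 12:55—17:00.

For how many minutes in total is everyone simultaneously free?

65 minutes

Priya free within 09:00–17:00: 09:00–10:45, 12:10–13:00, 13:55–17:00.
Beatriz ∩ Isla: 09:40–11:50, 13:30–13:50, 14:30–14:45, 14:55–16:20.
Beatriz ∩ Isla ∩ Zheng: 09:40–11:35, 13:30–13:50, 14:30–14:45, 15:50–16:00.
Beatriz ∩ Isla ∩ Zheng ∩ Priya: 09:40–10:45, 14:30–14:45, 15:50–16:00.
Beatriz ∩ Isla ∩ Zheng ∩ Priya ∩ Jamal: 10:05–10:45, 14:30–14:45, 15:50–16:00.
Total common minutes: 40 + 15 + 10 = 65.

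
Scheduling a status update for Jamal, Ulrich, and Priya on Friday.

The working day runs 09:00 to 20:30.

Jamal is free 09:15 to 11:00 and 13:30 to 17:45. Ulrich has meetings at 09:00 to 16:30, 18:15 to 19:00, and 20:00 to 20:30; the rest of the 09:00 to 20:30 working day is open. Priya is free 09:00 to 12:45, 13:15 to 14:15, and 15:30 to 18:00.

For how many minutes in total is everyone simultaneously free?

Ulrich free within 09:00–20:30: 16:30–18:15, 19:00–20:00.
Jamal ∩ Ulrich: 16:30–17:45.
Jamal ∩ Ulrich ∩ Priya: 16:30–17:45.
Total common minutes: 75.

75 minutes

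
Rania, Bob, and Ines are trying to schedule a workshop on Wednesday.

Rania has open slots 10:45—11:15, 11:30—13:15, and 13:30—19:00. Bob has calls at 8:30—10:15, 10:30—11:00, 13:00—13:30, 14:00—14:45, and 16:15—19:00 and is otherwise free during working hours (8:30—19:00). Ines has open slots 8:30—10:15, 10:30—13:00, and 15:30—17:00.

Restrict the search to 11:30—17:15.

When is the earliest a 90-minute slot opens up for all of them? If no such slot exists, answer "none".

11:30

Bob free within 08:30–19:00: 10:15–10:30, 11:00–13:00, 13:30–14:00, 14:45–16:15.
Rania ∩ Bob: 11:00–11:15, 11:30–13:00, 13:30–14:00, 14:45–16:15.
Rania ∩ Bob ∩ Ines: 11:00–11:15, 11:30–13:00, 15:30–16:15.
Restricted to 11:30–17:15: 11:30–13:00, 15:30–16:15.
Windows ≥ 90 min: 11:30–13:00.
Earliest such window starts at 11:30.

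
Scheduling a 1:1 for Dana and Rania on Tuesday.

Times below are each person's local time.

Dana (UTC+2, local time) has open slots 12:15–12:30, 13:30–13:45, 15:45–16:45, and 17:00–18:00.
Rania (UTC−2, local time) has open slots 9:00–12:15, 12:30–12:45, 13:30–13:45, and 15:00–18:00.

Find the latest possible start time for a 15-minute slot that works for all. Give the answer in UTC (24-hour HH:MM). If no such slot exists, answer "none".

Dana → UTC: 10:15–10:30, 11:30–11:45, 13:45–14:45, 15:00–16:00.
Rania → UTC: 11:00–14:15, 14:30–14:45, 15:30–15:45, 17:00–20:00.
Dana ∩ Rania: 11:30–11:45, 13:45–14:15, 14:30–14:45, 15:30–15:45.
Windows ≥ 15 min: 11:30–11:45, 13:45–14:15, 14:30–14:45, 15:30–15:45.
Latest start in the last window 15:30–15:45 is 15:45 − 15 min = 15:30.

15:30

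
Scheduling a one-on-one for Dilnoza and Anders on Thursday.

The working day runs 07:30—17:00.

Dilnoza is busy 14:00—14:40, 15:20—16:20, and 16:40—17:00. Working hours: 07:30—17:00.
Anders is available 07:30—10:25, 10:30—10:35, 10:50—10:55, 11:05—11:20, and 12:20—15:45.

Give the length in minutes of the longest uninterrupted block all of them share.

175 minutes

Dilnoza free within 07:30–17:00: 07:30–14:00, 14:40–15:20, 16:20–16:40.
Dilnoza ∩ Anders: 07:30–10:25, 10:30–10:35, 10:50–10:55, 11:05–11:20, 12:20–14:00, 14:40–15:20.
Common window lengths: 175, 5, 5, 15, 100, 40 min; longest is 175.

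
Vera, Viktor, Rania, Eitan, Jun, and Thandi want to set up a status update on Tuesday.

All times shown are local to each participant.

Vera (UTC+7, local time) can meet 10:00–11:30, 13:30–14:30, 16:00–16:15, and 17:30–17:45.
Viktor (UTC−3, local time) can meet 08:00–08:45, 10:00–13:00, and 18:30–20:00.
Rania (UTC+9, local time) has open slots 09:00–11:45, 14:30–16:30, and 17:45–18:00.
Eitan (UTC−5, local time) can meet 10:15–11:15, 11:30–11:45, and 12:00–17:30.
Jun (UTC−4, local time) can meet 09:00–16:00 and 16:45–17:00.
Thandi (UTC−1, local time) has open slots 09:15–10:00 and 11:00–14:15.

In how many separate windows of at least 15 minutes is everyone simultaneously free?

Vera → UTC: 03:00–04:30, 06:30–07:30, 09:00–09:15, 10:30–10:45.
Viktor → UTC: 11:00–11:45, 13:00–16:00, 21:30–23:00.
Rania → UTC: 00:00–02:45, 05:30–07:30, 08:45–09:00.
Eitan → UTC: 15:15–16:15, 16:30–16:45, 17:00–22:30.
Jun → UTC: 13:00–20:00, 20:45–21:00.
Thandi → UTC: 10:15–11:00, 12:00–15:15.
Vera ∩ Viktor: (none).
Vera ∩ Viktor ∩ Rania: (none).
Vera ∩ Viktor ∩ Rania ∩ Eitan: (none).
Vera ∩ Viktor ∩ Rania ∩ Eitan ∩ Jun: (none).
Vera ∩ Viktor ∩ Rania ∩ Eitan ∩ Jun ∩ Thandi: (none).
Windows ≥ 15 min: (none).
That's 0 windows.

0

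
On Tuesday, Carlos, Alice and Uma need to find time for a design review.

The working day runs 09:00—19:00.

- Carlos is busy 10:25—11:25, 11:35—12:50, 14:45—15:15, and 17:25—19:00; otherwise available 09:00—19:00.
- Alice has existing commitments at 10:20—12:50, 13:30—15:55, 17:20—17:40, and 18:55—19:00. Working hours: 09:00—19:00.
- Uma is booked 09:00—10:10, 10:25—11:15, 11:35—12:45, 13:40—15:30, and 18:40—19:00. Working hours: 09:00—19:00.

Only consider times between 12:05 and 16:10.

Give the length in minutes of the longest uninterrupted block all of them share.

Carlos free within 09:00–19:00: 09:00–10:25, 11:25–11:35, 12:50–14:45, 15:15–17:25.
Alice free within 09:00–19:00: 09:00–10:20, 12:50–13:30, 15:55–17:20, 17:40–18:55.
Uma free within 09:00–19:00: 10:10–10:25, 11:15–11:35, 12:45–13:40, 15:30–18:40.
Carlos ∩ Alice: 09:00–10:20, 12:50–13:30, 15:55–17:20.
Carlos ∩ Alice ∩ Uma: 10:10–10:20, 12:50–13:30, 15:55–17:20.
Restricted to 12:05–16:10: 12:50–13:30, 15:55–16:10.
Common window lengths: 40, 15 min; longest is 40.

40 minutes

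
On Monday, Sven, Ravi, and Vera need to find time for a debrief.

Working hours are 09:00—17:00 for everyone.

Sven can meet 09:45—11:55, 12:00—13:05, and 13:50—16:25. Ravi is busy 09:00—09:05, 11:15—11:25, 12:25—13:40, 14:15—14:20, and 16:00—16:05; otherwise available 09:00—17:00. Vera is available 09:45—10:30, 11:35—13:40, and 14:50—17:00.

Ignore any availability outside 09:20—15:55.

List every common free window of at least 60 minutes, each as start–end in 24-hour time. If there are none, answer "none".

14:50–15:55

Ravi free within 09:00–17:00: 09:05–11:15, 11:25–12:25, 13:40–14:15, 14:20–16:00, 16:05–17:00.
Sven ∩ Ravi: 09:45–11:15, 11:25–11:55, 12:00–12:25, 13:50–14:15, 14:20–16:00, 16:05–16:25.
Sven ∩ Ravi ∩ Vera: 09:45–10:30, 11:35–11:55, 12:00–12:25, 14:50–16:00, 16:05–16:25.
Restricted to 09:20–15:55: 09:45–10:30, 11:35–11:55, 12:00–12:25, 14:50–15:55.
Windows ≥ 60 min: 14:50–15:55.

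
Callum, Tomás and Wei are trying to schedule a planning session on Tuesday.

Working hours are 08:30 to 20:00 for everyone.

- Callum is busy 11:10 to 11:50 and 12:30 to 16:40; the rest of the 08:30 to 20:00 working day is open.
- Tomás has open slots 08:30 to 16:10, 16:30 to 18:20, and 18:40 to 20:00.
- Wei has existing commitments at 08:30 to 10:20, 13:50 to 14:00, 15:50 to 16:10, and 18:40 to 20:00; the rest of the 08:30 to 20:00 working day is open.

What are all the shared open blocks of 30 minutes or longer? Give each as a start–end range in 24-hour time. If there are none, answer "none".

10:20–11:10, 11:50–12:30, 16:40–18:20

Callum free within 08:30–20:00: 08:30–11:10, 11:50–12:30, 16:40–20:00.
Wei free within 08:30–20:00: 10:20–13:50, 14:00–15:50, 16:10–18:40.
Callum ∩ Tomás: 08:30–11:10, 11:50–12:30, 16:40–18:20, 18:40–20:00.
Callum ∩ Tomás ∩ Wei: 10:20–11:10, 11:50–12:30, 16:40–18:20.
Windows ≥ 30 min: 10:20–11:10, 11:50–12:30, 16:40–18:20.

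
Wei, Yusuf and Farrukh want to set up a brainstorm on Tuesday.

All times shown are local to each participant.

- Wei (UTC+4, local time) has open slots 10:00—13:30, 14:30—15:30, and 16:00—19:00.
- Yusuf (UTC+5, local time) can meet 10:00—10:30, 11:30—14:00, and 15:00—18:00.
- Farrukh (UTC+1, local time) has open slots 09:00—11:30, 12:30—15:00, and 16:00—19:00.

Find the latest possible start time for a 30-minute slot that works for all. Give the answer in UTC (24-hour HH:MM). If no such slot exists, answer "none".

12:30

Wei → UTC: 06:00–09:30, 10:30–11:30, 12:00–15:00.
Yusuf → UTC: 05:00–05:30, 06:30–09:00, 10:00–13:00.
Farrukh → UTC: 08:00–10:30, 11:30–14:00, 15:00–18:00.
Wei ∩ Yusuf: 06:30–09:00, 10:30–11:30, 12:00–13:00.
Wei ∩ Yusuf ∩ Farrukh: 08:00–09:00, 12:00–13:00.
Windows ≥ 30 min: 08:00–09:00, 12:00–13:00.
Latest start in the last window 12:00–13:00 is 13:00 − 30 min = 12:30.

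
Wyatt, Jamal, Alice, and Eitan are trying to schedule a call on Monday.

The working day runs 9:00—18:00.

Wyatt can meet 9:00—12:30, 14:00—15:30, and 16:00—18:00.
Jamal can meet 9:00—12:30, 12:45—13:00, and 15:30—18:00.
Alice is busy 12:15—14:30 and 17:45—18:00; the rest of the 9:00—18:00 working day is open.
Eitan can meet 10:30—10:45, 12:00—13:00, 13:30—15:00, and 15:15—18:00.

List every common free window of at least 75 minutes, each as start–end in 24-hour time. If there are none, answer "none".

16:00–17:45

Alice free within 09:00–18:00: 09:00–12:15, 14:30–17:45.
Wyatt ∩ Jamal: 09:00–12:30, 16:00–18:00.
Wyatt ∩ Jamal ∩ Alice: 09:00–12:15, 16:00–17:45.
Wyatt ∩ Jamal ∩ Alice ∩ Eitan: 10:30–10:45, 12:00–12:15, 16:00–17:45.
Windows ≥ 75 min: 16:00–17:45.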